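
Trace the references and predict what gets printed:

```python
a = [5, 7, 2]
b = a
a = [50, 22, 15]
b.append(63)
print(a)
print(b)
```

Key concept: rebinding vs mutation: a is rebound to a new list, b still points at the original.
Step by step:
`a = [5, 7, 2]` → a = [5, 7, 2]
`b = a` → b = [5, 7, 2] (same object as a)
`a = [50, 22, 15]` → a = [50, 22, 15]
`b.append(63)` → b = [5, 7, 2, 63]
`print(a)` → prints [50, 22, 15]
`print(b)` → prints [5, 7, 2, 63]

Answer:
[50, 22, 15]
[5, 7, 2, 63]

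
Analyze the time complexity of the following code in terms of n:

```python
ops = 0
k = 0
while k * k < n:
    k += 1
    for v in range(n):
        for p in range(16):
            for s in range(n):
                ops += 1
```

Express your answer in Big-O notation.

Each loop level contributes: √n × n × 1 × n. Multiplying the contributions gives O(n^2√n).

Answer: O(n^2√n)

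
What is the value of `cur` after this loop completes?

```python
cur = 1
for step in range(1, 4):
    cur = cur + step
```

Start at 1, add 1 through 3
`cur` takes the values: 1 → 2 → 4 → 7

Answer: 7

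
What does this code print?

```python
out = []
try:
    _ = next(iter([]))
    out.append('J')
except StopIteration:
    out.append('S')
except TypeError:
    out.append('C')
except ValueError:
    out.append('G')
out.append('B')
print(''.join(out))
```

Execution trace: 'S' (except StopIteration) → 'B' (after the try/except). Output: SB

Answer: SB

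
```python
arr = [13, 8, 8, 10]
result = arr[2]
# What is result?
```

Trace:
`arr = [13, 8, 8, 10]` → arr = [13, 8, 8, 10]
`result = arr[2]` → result = 8
So result = 8

Answer: 8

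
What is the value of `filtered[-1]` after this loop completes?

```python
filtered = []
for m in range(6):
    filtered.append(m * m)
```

Last element of squares 0 to 5
`filtered` takes the values: [] → [0] → [0, 1] → [0, 1, 4] → [0, 1, 4, 9] → [0, 1, 4, 9, 16] → [0, 1, 4, 9, 16, 25]
So `filtered[-1]` = 25

Answer: 25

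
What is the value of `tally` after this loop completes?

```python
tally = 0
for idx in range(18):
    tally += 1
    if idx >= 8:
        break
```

Loop breaks when idx reaches 8, tally is 9
`tally` takes the values: 0 → 1 → 2 → 3 → 4 → 5 → 6 → 7 → 8 → 9

Answer: 9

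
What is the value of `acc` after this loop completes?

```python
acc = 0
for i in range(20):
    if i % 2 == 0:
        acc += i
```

Sum of even numbers 0 to 19
`acc` takes the values: 0 → 2 → 6 → 12 → 20 → 30 → 42 → 56 → 72 → 90

Answer: 90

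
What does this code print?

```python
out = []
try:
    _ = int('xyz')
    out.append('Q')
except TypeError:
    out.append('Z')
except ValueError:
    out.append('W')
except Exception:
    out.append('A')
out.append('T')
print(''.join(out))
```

Execution trace: 'W' (except ValueError) → 'T' (after the try/except). Output: WT

Answer: WT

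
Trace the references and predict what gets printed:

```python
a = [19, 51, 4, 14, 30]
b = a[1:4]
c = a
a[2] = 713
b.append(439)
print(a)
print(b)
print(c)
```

Key concept: slice vs alias.
Step by step:
`a = [19, 51, 4, 14, 30]` → a = [19, 51, 4, 14, 30]
`b = a[1:4]` → b = [51, 4, 14]
`c = a` → c = [19, 51, 4, 14, 30] (same object as a)
`a[2] = 713` → a = [19, 51, 713, 14, 30] (same object as c); c = [19, 51, 713, 14, 30] (same object as a)
`b.append(439)` → b = [51, 4, 14, 439]
`print(a)` → prints [19, 51, 713, 14, 30]
`print(b)` → prints [51, 4, 14, 439]
`print(c)` → prints [19, 51, 713, 14, 30]

Answer:
[19, 51, 713, 14, 30]
[51, 4, 14, 439]
[19, 51, 713, 14, 30]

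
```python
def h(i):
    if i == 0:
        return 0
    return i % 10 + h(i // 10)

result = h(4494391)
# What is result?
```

Sum of digits of 4494391: 1 + 9 + 3 + 4 + 9 + 4 + 4 = 34

Answer: 34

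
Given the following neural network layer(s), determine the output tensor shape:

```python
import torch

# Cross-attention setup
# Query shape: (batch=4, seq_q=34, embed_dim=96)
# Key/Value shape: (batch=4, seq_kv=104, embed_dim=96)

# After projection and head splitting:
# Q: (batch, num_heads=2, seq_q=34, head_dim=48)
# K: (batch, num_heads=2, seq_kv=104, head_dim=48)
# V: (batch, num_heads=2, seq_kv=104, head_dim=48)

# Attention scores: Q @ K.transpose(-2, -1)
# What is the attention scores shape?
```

Input: (4, 34, 96) -> Output: (4, 2, 34, 104)

Answer: (4, 2, 34, 104)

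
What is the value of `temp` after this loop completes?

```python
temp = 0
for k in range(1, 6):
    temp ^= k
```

XOR of 1 to 5
`temp` takes the values: 0 → 1 → 3 → 0 → 4 → 1

Answer: 1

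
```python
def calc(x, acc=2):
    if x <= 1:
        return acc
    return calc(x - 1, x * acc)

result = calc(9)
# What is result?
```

Accumulator trace (n, acc): (9, 2) -> (8, 18) -> (7, 144) -> (6, 1008) -> (5, 6048) -> (4, 30240) -> (3, 120960) -> (2, 362880) -> (1, 725760) -> return 725760

Answer: 725760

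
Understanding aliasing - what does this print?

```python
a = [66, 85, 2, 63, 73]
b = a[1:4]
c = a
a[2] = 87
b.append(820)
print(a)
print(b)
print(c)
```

Key concept: slice vs alias.
Step by step:
`a = [66, 85, 2, 63, 73]` → a = [66, 85, 2, 63, 73]
`b = a[1:4]` → b = [85, 2, 63]
`c = a` → c = [66, 85, 2, 63, 73] (same object as a)
`a[2] = 87` → a = [66, 85, 87, 63, 73] (same object as c); c = [66, 85, 87, 63, 73] (same object as a)
`b.append(820)` → b = [85, 2, 63, 820]
`print(a)` → prints [66, 85, 87, 63, 73]
`print(b)` → prints [85, 2, 63, 820]
`print(c)` → prints [66, 85, 87, 63, 73]

Answer:
[66, 85, 87, 63, 73]
[85, 2, 63, 820]
[66, 85, 87, 63, 73]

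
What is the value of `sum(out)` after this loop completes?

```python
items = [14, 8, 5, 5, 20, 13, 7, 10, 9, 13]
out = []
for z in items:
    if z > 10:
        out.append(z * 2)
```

Sum of doubled values > 10
`out` takes the values: [] → [28] → [28, 40] → [28, 40, 26] → [28, 40, 26, 26]
So `sum(out)` = 120

Answer: 120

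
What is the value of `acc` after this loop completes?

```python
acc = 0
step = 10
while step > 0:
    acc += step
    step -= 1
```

Sum 10 down to 1
`acc` takes the values: 0 → 10 → 19 → 27 → 34 → 40 → 45 → 49 → 52 → 54 → 55

Answer: 55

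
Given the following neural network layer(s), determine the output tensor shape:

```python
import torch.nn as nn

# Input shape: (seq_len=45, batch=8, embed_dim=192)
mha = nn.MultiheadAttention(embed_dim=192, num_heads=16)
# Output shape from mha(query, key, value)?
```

Input: (45, 8, 192) -> Output: (45, 8, 192)

Answer: (45, 8, 192)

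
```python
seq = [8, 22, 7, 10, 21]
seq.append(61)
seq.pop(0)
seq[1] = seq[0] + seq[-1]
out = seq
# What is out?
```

Trace:
`seq = [8, 22, 7, 10, 21]` → seq = [8, 22, 7, 10, 21]
`seq.append(61)` → seq = [8, 22, 7, 10, 21, 61]
`seq.pop(0)` → seq = [22, 7, 10, 21, 61]
`seq[1] = seq[0] + seq[-1]` → seq = [22, 83, 10, 21, 61]
`out = seq` → out = [22, 83, 10, 21, 61]
So out = [22, 83, 10, 21, 61]

Answer: [22, 83, 10, 21, 61]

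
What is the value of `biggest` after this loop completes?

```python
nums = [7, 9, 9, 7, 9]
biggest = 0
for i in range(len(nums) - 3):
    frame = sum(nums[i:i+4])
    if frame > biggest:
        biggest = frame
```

Max sum of 4-element window in [7, 9, 9, 7, 9]
`biggest` takes the values: 0 → 32 → 34

Answer: 34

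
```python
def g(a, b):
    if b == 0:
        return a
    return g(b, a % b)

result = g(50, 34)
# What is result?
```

g(50, 34) -> g(34, 16) -> g(16, 2) -> g(2, 0) -> 2

Answer: 2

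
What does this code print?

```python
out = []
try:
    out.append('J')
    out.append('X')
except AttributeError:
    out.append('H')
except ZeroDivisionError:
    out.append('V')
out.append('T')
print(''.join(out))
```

Execution trace: 'J' (try body) → 'X' (try body, no exception) → 'T' (after the try/except). Output: JXT

Answer: JXT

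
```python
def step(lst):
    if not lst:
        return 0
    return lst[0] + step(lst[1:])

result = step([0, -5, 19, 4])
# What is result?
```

0 + (-5) + 19 + 4 + 0 = 18

Answer: 18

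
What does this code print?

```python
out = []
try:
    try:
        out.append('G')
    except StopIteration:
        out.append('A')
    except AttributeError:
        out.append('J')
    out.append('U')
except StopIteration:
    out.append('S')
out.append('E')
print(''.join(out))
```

Execution trace: 'G' (inner try body, no exception) → 'U' (try body, no exception) → 'E' (after the try/except). Output: GUE

Answer: GUE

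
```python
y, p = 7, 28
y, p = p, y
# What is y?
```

Trace:
`y, p = 7, 28` → y = 7; p = 28
`y, p = p, y` → y = 28; p = 7
So y = 28

Answer: 28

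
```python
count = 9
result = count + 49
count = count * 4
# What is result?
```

Trace:
`count = 9` → count = 9
`result = count + 49` → result = 58
`count = count * 4` → count = 36
So result = 58

Answer: 58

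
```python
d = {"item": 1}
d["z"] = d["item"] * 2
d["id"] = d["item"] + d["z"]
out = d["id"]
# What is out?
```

Trace:
`d = {"item": 1}` → d = {'item': 1}
`d["z"] = d["item"] * 2` → d = {'item': 1, 'z': 2}
`d["id"] = d["item"] + d["z"]` → d = {'item': 1, 'z': 2, 'id': 3}
`out = d["id"]` → out = 3
So out = 3

Answer: 3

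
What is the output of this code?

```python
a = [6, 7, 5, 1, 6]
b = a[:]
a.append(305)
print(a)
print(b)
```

Key concept: slice [:] creates copy.
Step by step:
`a = [6, 7, 5, 1, 6]` → a = [6, 7, 5, 1, 6]
`b = a[:]` → b = [6, 7, 5, 1, 6]
`a.append(305)` → a = [6, 7, 5, 1, 6, 305]
`print(a)` → prints [6, 7, 5, 1, 6, 305]
`print(b)` → prints [6, 7, 5, 1, 6]

Answer:
[6, 7, 5, 1, 6, 305]
[6, 7, 5, 1, 6]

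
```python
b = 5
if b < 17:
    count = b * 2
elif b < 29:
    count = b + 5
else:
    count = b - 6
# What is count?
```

Trace:
`b = 5` → b = 5
`if b < 17: ...` → b < 17 is True → count = 10
So count = 10

Answer: 10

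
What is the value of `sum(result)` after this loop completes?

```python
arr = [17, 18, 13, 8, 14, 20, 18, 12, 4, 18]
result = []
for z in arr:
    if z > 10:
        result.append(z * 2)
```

Sum of doubled values > 10
`result` takes the values: [] → [34] → [34, 36] → [34, 36, 26] → [34, 36, 26, 28] → [34, 36, 26, 28, 40] → [34, 36, 26, 28, 40, 36] → [34, 36, 26, 28, 40, 36, 24] → [34, 36, 26, 28, 40, 36, 24, 36]
So `sum(result)` = 260

Answer: 260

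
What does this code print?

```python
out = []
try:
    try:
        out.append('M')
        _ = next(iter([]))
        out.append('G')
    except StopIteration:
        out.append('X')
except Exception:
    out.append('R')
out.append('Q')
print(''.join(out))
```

Execution trace: 'M' (inner try body) → 'X' (inner except StopIteration) → 'Q' (after the try/except). Output: MXQ

Answer: MXQ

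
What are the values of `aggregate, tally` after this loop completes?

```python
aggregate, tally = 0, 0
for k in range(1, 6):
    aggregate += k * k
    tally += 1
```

Sum of squares and count
`aggregate, tally` takes the values: (0, 0) → (1, 0) → (1, 1) → (5, 1) → (5, 2) → (14, 2) → (14, 3) → (30, 3) → (30, 4) → (55, 4) → (55, 5)

Answer: 55, 5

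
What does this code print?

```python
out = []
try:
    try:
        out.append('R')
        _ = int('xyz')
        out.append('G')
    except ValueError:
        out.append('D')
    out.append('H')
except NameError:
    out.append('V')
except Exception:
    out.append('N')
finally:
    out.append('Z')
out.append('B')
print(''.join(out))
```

Execution trace: 'R' (inner try body) → 'D' (inner except ValueError) → 'H' (try body, no exception) → 'Z' (finally) → 'B' (after the try/except). Output: RDHZB

Answer: RDHZB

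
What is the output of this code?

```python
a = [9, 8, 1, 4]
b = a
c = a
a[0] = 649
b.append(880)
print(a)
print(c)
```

Key concept: multiple aliases.
Step by step:
`a = [9, 8, 1, 4]` → a = [9, 8, 1, 4]
`b = a` → b = [9, 8, 1, 4] (same object as a)
`c = a` → c = [9, 8, 1, 4] (same object as a, b)
`a[0] = 649` → a = [649, 8, 1, 4] (same object as b, c); b = [649, 8, 1, 4] (same object as a, c); c = [649, 8, 1, 4] (same object as a, b)
`b.append(880)` → a = [649, 8, 1, 4, 880] (same object as b, c); b = [649, 8, 1, 4, 880] (same object as a, c); c = [649, 8, 1, 4, 880] (same object as a, b)
`print(a)` → prints [649, 8, 1, 4, 880]
`print(c)` → prints [649, 8, 1, 4, 880]

Answer:
[649, 8, 1, 4, 880]
[649, 8, 1, 4, 880]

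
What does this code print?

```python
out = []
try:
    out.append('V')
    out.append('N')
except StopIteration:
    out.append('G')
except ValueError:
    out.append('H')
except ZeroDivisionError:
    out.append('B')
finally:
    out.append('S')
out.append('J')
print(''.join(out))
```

Execution trace: 'V' (try body) → 'N' (try body, no exception) → 'S' (finally) → 'J' (after the try/except). Output: VNSJ

Answer: VNSJ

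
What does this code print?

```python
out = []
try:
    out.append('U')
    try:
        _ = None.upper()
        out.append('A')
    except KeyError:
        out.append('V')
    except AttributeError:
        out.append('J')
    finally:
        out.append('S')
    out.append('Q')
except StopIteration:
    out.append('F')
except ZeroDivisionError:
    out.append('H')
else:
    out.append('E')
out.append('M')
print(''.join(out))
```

Execution trace: 'U' (try body) → 'J' (inner except AttributeError) → 'S' (inner finally) → 'Q' (try body, no exception) → 'E' (else) → 'M' (after the try/except). Output: UJSQEM

Answer: UJSQEM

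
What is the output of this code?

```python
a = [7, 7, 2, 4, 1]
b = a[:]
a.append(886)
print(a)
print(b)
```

Key concept: slice [:] creates copy.
Step by step:
`a = [7, 7, 2, 4, 1]` → a = [7, 7, 2, 4, 1]
`b = a[:]` → b = [7, 7, 2, 4, 1]
`a.append(886)` → a = [7, 7, 2, 4, 1, 886]
`print(a)` → prints [7, 7, 2, 4, 1, 886]
`print(b)` → prints [7, 7, 2, 4, 1]

Answer:
[7, 7, 2, 4, 1, 886]
[7, 7, 2, 4, 1]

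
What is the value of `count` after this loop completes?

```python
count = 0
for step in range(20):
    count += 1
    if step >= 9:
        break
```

Loop breaks when step reaches 9, count is 10
`count` takes the values: 0 → 1 → 2 → 3 → 4 → 5 → 6 → 7 → 8 → 9 → 10

Answer: 10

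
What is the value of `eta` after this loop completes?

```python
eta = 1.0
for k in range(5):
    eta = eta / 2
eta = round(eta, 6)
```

Halving LR 5 times: 1 / 2^5
`eta` takes the values: 1.0 → 0.5 → 0.25 → 0.125 → 0.0625 → 0.03125

Answer: 0.03125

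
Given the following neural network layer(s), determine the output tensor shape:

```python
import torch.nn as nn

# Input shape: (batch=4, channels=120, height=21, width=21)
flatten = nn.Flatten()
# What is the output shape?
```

Input: (4, 120, 21, 21) -> Output: (4, 52920)

Answer: (4, 52920)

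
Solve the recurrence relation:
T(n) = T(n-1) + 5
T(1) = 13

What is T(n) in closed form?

Unrolling: T(n) = T(1) + 5·(n-1) = 13 + 5(n-1) = 5n + 8.

Answer: T(n) = 5n + 8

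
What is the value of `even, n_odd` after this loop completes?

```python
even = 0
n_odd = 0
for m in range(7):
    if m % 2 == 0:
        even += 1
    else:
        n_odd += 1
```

Count evens and odds in range(7)
`even, n_odd` takes the values: (0, 0) → (1, 0) → (1, 1) → (2, 1) → (2, 2) → (3, 2) → (3, 3) → (4, 3)

Answer: 4, 3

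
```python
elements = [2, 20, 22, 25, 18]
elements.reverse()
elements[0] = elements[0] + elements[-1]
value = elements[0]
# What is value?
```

Trace:
`elements = [2, 20, 22, 25, 18]` → elements = [2, 20, 22, 25, 18]
`elements.reverse()` → elements = [18, 25, 22, 20, 2]
`elements[0] = elements[0] + elements[-1]` → elements = [20, 25, 22, 20, 2]
`value = elements[0]` → value = 20
So value = 20

Answer: 20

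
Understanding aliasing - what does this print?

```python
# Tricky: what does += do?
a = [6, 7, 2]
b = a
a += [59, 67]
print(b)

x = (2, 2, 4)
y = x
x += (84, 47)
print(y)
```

Key concept: += behavior differs for mutable vs immutable.
Step by step:
`a = [6, 7, 2]` → a = [6, 7, 2]
`b = a` → b = [6, 7, 2] (same object as a)
`a += [59, 67]` → a = [6, 7, 2, 59, 67] (same object as b); b = [6, 7, 2, 59, 67] (same object as a)
`print(b)` → prints [6, 7, 2, 59, 67]
`x = (2, 2, 4)` → x = (2, 2, 4)
`y = x` → y = (2, 2, 4)
`x += (84, 47)` → x = (2, 2, 4, 84, 47)
`print(y)` → prints (2, 2, 4)

Answer:
[6, 7, 2, 59, 67]
(2, 2, 4)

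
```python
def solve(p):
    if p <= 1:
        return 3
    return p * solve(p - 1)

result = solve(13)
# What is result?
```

solve(13) = 13 * 12 * 11 * 10 * 9 * 8 * 7 * 6 * 5 * 4 * 3 * 2 * 3 = 18681062400

Answer: 18681062400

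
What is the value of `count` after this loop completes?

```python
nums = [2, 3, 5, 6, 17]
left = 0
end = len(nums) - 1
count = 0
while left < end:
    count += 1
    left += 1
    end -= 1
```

Iterations until pointers meet (list length 5)
`count` takes the values: 0 → 1 → 2

Answer: 2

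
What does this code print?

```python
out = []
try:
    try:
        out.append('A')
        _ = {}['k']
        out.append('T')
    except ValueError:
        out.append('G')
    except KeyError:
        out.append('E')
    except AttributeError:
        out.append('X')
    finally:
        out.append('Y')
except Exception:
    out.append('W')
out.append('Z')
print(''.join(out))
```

Execution trace: 'A' (inner try body) → 'E' (inner except KeyError) → 'Y' (inner finally) → 'Z' (after the try/except). Output: AEYZ

Answer: AEYZ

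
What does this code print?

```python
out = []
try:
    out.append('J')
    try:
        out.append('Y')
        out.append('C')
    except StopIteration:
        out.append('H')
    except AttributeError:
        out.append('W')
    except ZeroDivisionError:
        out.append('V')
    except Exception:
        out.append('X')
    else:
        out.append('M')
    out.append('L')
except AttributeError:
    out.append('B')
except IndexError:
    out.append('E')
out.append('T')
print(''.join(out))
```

Execution trace: 'J' (try body) → 'Y' (inner try body) → 'C' (inner try body, no exception) → 'M' (inner else) → 'L' (try body, no exception) → 'T' (after the try/except). Output: JYCMLT

Answer: JYCMLT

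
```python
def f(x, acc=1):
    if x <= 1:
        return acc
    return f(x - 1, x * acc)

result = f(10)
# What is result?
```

Accumulator trace (n, acc): (10, 1) -> (9, 10) -> (8, 90) -> (7, 720) -> (6, 5040) -> (5, 30240) -> (4, 151200) -> (3, 604800) -> (2, 1814400) -> (1, 3628800) -> return 3628800

Answer: 3628800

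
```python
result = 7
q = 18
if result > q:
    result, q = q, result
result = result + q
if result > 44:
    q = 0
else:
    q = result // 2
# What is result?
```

Trace:
`result = 7` → result = 7
`q = 18` → q = 18
`if result > q: ...` → result > q is False → no variable changes
`result = result + q` → result = 25
`if result > 44: ...` → result > 44 is False, take else branch → q = 12
So result = 25

Answer: 25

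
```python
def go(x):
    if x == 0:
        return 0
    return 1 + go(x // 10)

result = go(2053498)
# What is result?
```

Count of digits of 2053498: 7

Answer: 7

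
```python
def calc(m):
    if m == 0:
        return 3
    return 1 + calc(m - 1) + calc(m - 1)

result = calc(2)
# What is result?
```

calc(m) = 1 + 2·calc(m-1), calc(0)=3. Closed form: (3+1)·2^2 - 1 = 15.

Answer: 15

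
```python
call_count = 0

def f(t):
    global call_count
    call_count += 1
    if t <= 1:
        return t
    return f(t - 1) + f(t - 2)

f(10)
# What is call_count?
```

Calls(t) = 1 + Calls(t-1) + Calls(t-2); Calls(0)=Calls(1)=1. For t=10 this gives 177.

Answer: 177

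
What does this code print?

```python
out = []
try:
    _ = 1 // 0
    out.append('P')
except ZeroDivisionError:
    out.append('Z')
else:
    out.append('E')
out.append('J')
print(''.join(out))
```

Execution trace: 'Z' (except ZeroDivisionError) → 'J' (after the try/except). Output: ZJ

Answer: ZJ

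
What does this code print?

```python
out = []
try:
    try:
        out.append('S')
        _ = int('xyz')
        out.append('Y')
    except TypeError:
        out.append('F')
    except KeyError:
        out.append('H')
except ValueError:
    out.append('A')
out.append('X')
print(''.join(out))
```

Execution trace: 'S' (inner try body) → 'A' (outer except ValueError) → 'X' (after the try/except). Output: SAX

Answer: SAX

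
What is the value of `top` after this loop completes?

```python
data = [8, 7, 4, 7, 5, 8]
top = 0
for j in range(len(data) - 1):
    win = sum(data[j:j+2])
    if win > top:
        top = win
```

Max sum of 2-element window in [8, 7, 4, 7, 5, 8]
`top` takes the values: 0 → 15

Answer: 15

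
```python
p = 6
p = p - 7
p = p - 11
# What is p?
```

Trace:
`p = 6` → p = 6
`p = p - 7` → p = -1
`p = p - 11` → p = -12
So p = -12

Answer: -12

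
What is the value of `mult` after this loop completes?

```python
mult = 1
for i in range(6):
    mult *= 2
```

2^6 = 64
`mult` takes the values: 1 → 2 → 4 → 8 → 16 → 32 → 64

Answer: 64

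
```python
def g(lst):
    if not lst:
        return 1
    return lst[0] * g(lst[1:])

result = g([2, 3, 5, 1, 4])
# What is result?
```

Product over [2, 3, 5, 1, 4] = 2 * 3 * 5 * 1 * 4 = 120

Answer: 120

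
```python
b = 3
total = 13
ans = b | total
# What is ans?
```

Trace:
`b = 3` → b = 3
`total = 13` → total = 13
`ans = b | total` → ans = 15
So ans = 15

Answer: 15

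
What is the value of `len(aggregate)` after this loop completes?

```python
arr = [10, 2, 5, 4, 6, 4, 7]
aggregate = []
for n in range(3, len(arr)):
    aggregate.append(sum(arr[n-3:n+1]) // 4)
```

Number of 4-element averages
`aggregate` takes the values: [] → [5] → [5, 4] → [5, 4, 4] → [5, 4, 4, 5]
So `len(aggregate)` = 4

Answer: 4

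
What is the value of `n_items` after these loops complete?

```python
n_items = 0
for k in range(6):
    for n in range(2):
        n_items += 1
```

6 * 2 = 12
`n_items` takes the values: 0 → 1 → 2 → 3 → 4 → 5 → 6 → 7 → 8 → 9 → 10 → 11 → 12

Answer: 12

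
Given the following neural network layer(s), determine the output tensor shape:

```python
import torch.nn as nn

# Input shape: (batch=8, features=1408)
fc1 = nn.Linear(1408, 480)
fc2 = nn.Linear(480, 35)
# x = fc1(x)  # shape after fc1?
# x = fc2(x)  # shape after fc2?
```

Input: (8, 1408) -> after fc1: (8, 480) -> Output: (8, 35)

Answer: (8, 35)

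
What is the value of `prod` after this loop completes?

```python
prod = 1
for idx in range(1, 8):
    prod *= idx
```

7! = 5040
`prod` takes the values: 1 → 2 → 6 → 24 → 120 → 720 → 5040

Answer: 5040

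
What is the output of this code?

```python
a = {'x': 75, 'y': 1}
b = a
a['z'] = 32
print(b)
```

Key concept: dict aliasing.
Step by step:
`a = {'x': 75, 'y': 1}` → a = {'x': 75, 'y': 1}
`b = a` → b = {'x': 75, 'y': 1} (same object as a)
`a['z'] = 32` → a = {'x': 75, 'y': 1, 'z': 32} (same object as b); b = {'x': 75, 'y': 1, 'z': 32} (same object as a)
`print(b)` → prints {'x': 75, 'y': 1, 'z': 32}

Answer: {'x': 75, 'y': 1, 'z': 32}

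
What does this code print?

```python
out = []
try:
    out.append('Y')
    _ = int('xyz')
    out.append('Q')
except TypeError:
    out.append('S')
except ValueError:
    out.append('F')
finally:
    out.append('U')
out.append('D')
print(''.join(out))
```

Execution trace: 'Y' (try body) → 'F' (except ValueError) → 'U' (finally) → 'D' (after the try/except). Output: YFUD

Answer: YFUD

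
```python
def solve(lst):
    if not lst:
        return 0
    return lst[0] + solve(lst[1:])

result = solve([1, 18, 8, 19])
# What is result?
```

1 + 18 + 8 + 19 + 0 = 46

Answer: 46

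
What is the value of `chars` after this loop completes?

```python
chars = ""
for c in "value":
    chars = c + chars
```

Reverse 'value'
`chars` takes the values: "" → "v" → "av" → "lav" → "ulav" → "eulav"

Answer: "eulav"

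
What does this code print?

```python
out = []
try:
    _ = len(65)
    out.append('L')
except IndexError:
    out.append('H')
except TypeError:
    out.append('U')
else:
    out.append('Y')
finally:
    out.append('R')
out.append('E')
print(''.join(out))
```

Execution trace: 'U' (except TypeError) → 'R' (finally) → 'E' (after the try/except). Output: URE

Answer: URE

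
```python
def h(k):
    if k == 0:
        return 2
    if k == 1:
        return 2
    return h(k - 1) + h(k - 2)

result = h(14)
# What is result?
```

Build up from base cases: h(0)=2, h(1)=2, h(2)=4, h(3)=6, h(4)=10, h(5)=16, h(6)=26, ..., h(14)=1220

Answer: 1220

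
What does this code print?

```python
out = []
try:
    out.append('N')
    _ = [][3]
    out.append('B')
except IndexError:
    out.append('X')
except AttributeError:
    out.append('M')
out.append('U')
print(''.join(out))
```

Execution trace: 'N' (try body) → 'X' (except IndexError) → 'U' (after the try/except). Output: NXU

Answer: NXU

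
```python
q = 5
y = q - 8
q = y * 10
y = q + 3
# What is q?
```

Trace:
`q = 5` → q = 5
`y = q - 8` → y = -3
`q = y * 10` → q = -30
`y = q + 3` → y = -27
So q = -30

Answer: -30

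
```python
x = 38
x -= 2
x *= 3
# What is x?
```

Trace:
`x = 38` → x = 38
`x -= 2` → x = 36
`x *= 3` → x = 108
So x = 108

Answer: 108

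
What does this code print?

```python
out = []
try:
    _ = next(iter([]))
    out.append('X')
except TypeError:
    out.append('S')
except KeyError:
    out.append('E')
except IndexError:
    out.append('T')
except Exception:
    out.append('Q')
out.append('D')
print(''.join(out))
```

Execution trace: 'Q' (except Exception) → 'D' (after the try/except). Output: QD

Answer: QD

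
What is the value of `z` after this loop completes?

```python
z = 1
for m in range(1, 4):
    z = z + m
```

Start at 1, add 1 through 3
`z` takes the values: 1 → 2 → 4 → 7

Answer: 7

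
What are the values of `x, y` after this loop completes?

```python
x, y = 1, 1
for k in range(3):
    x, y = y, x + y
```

Fibonacci: after 3 iterations
`x, y` takes the values: (1, 1) → (1, 2) → (2, 3) → (3, 5)

Answer: 3, 5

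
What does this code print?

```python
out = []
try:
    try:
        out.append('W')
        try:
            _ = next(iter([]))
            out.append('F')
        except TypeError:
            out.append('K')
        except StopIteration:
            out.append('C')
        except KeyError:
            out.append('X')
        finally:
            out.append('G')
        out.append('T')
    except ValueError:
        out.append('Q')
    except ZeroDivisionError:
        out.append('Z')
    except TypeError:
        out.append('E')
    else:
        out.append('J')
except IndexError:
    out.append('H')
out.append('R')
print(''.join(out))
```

Execution trace: 'W' (try body) → 'C' (inner except StopIteration) → 'G' (inner finally) → 'T' (try body, no exception) → 'J' (else) → 'R' (after the try/except). Output: WCGTJR

Answer: WCGTJR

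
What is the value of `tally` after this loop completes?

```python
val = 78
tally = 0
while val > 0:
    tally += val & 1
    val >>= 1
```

Count set bits in 78 (binary: 0b1001110)
`tally` takes the values: 0 → 1 → 2 → 3 → 4

Answer: 4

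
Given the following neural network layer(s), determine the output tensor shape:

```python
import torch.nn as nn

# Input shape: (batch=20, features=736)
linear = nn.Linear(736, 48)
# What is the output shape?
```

Input: (20, 736) -> Output: (20, 48)

Answer: (20, 48)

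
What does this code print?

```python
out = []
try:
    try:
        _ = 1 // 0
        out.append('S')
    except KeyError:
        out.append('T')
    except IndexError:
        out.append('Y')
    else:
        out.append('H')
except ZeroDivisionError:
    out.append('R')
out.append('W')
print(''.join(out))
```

Execution trace: 'R' (outer except ZeroDivisionError) → 'W' (after the try/except). Output: RW

Answer: RW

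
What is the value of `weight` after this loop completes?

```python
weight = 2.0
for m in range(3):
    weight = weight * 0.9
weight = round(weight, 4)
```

Exponential decay: 2.0 * 0.9^3
`weight` takes the values: 2.0 → 1.8 → 1.62 → 1.458

Answer: 1.458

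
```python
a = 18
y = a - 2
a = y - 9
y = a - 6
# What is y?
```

Trace:
`a = 18` → a = 18
`y = a - 2` → y = 16
`a = y - 9` → a = 7
`y = a - 6` → y = 1
So y = 1

Answer: 1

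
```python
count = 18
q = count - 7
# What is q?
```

Trace:
`count = 18` → count = 18
`q = count - 7` → q = 11
So q = 11

Answer: 11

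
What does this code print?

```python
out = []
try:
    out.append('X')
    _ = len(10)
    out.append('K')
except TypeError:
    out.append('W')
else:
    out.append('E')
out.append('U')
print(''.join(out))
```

Execution trace: 'X' (try body) → 'W' (except TypeError) → 'U' (after the try/except). Output: XWU

Answer: XWU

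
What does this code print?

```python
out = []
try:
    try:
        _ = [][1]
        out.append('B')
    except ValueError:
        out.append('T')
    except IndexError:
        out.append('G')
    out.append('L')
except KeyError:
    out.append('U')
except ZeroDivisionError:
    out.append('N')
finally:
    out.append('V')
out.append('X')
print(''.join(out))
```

Execution trace: 'G' (inner except IndexError) → 'L' (try body, no exception) → 'V' (finally) → 'X' (after the try/except). Output: GLVX

Answer: GLVX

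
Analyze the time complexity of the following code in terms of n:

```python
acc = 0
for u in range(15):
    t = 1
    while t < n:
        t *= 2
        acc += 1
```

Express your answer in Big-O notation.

Each loop level contributes: 1 × log n. Multiplying the contributions gives O(log n).

Answer: O(log n)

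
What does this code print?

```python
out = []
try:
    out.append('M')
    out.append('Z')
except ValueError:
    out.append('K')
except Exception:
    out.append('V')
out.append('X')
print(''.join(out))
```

Execution trace: 'M' (try body) → 'Z' (try body, no exception) → 'X' (after the try/except). Output: MZX

Answer: MZX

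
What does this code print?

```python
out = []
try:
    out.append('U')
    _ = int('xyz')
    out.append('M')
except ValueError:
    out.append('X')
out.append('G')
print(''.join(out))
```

Execution trace: 'U' (try body) → 'X' (except ValueError) → 'G' (after the try/except). Output: UXG

Answer: UXG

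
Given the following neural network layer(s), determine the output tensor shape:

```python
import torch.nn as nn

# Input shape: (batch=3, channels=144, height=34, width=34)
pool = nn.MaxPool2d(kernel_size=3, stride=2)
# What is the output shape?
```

Input: (3, 144, 34, 34) -> Output: (3, 144, 16, 16)

Answer: (3, 144, 16, 16)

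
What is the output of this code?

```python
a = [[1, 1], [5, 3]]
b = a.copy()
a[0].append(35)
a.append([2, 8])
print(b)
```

Key concept: shallow copy with nested lists.
Step by step:
`a = [[1, 1], [5, 3]]` → a = [[1, 1], [5, 3]]
`b = a.copy()` → b = [[1, 1], [5, 3]]
`a[0].append(35)` → a = [[1, 1, 35], [5, 3]]; b = [[1, 1, 35], [5, 3]]
`a.append([2, 8])` → a = [[1, 1, 35], [5, 3], [2, 8]]
`print(b)` → prints [[1, 1, 35], [5, 3]]

Answer: [[1, 1, 35], [5, 3]]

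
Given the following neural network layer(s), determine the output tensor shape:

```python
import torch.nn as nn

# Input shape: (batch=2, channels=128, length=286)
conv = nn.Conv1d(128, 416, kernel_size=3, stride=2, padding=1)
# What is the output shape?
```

Input: (2, 128, 286) -> Output: (2, 416, 143)

Answer: (2, 416, 143)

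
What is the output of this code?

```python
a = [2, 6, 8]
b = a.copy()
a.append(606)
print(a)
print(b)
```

Key concept: list.copy() creates independent copy.
Step by step:
`a = [2, 6, 8]` → a = [2, 6, 8]
`b = a.copy()` → b = [2, 6, 8]
`a.append(606)` → a = [2, 6, 8, 606]
`print(a)` → prints [2, 6, 8, 606]
`print(b)` → prints [2, 6, 8]

Answer:
[2, 6, 8, 606]
[2, 6, 8]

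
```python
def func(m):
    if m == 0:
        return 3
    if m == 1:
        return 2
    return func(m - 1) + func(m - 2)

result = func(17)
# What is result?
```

Build up from base cases: func(0)=3, func(1)=2, func(2)=5, func(3)=7, func(4)=12, func(5)=19, func(6)=31, ..., func(17)=6155

Answer: 6155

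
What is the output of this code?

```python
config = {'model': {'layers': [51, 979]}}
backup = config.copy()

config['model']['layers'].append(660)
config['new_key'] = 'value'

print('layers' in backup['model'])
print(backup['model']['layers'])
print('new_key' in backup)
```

Key concept: shallow copy gotcha with nested dict.
Step by step:
`config = {'model': {'layers': [51, 979]}}` → config = {'model': {'layers': [51, 979]}}
`backup = config.copy()` → backup = {'model': {'layers': [51, 979]}}
`config['model']['layers'].append(660)` → config = {'model': {'layers': [51, 979, 660]}}; backup = {'model': {'layers': [51, 979, 660]}}
`config['new_key'] = 'value'` → config = {'model': {'layers': [51, 979, 660]}, 'new_key': 'value'}
`print('layers' in backup['model'])` → prints True
`print(backup['model']['layers'])` → prints [51, 979, 660]
`print('new_key' in backup)` → prints False

Answer:
True
[51, 979, 660]
False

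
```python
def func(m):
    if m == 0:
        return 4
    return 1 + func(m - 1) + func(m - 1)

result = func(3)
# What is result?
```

func(m) = 1 + 2·func(m-1), func(0)=4. Closed form: (4+1)·2^3 - 1 = 39.

Answer: 39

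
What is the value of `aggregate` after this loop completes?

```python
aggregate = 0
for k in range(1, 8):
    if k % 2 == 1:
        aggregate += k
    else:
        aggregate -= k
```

Add odd, subtract even
`aggregate` takes the values: 0 → 1 → -1 → 2 → -2 → 3 → -3 → 4

Answer: 4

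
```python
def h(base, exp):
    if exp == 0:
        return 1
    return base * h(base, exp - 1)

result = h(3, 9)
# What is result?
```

h(3, 9) = 3 * 3 * 3 * 3 * 3 * 3 * 3 * 3 * 3 = 19683

Answer: 19683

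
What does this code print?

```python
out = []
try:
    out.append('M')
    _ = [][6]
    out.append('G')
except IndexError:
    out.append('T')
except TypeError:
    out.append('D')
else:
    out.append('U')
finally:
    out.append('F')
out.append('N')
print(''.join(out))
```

Execution trace: 'M' (try body) → 'T' (except IndexError) → 'F' (finally) → 'N' (after the try/except). Output: MTFN

Answer: MTFN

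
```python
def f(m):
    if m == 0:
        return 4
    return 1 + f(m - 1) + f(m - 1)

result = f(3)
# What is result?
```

f(m) = 1 + 2·f(m-1), f(0)=4. Closed form: (4+1)·2^3 - 1 = 39.

Answer: 39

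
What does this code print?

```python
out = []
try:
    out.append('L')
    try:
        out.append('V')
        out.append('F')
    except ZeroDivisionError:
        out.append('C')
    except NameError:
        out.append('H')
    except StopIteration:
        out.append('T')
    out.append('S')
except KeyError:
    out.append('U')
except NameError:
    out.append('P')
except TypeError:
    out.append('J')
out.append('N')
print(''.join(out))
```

Execution trace: 'L' (try body) → 'V' (inner try body) → 'F' (inner try body, no exception) → 'S' (try body, no exception) → 'N' (after the try/except). Output: LVFSN

Answer: LVFSN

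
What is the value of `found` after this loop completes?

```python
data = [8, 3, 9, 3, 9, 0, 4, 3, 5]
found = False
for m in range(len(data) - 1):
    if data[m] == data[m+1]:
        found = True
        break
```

Check consecutive duplicates in [8, 3, 9, 3, 9, 0, 4, 3, 5]
`found` takes the values: False

Answer: False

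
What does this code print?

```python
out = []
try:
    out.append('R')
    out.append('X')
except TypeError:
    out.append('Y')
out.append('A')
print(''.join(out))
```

Execution trace: 'R' (try body) → 'X' (try body, no exception) → 'A' (after the try/except). Output: RXA

Answer: RXA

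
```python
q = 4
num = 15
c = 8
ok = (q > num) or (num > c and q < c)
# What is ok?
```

Trace:
`q = 4` → q = 4
`num = 15` → num = 15
`c = 8` → c = 8
`ok = (q > num) or (num > c and q < c)` → ok = True
So ok = True

Answer: True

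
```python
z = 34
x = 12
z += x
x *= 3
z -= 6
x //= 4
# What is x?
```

Trace:
`z = 34` → z = 34
`x = 12` → x = 12
`z += x` → z = 46
`x *= 3` → x = 36
`z -= 6` → z = 40
`x //= 4` → x = 9
So x = 9

Answer: 9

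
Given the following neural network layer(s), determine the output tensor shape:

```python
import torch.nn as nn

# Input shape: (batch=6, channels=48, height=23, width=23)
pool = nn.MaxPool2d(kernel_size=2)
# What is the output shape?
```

Input: (6, 48, 23, 23) -> Output: (6, 48, 11, 11)

Answer: (6, 48, 11, 11)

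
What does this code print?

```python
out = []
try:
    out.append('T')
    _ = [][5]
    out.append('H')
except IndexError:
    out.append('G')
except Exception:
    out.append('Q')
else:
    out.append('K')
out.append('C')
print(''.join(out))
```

Execution trace: 'T' (try body) → 'G' (except IndexError) → 'C' (after the try/except). Output: TGC

Answer: TGC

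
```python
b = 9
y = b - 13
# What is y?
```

Trace:
`b = 9` → b = 9
`y = b - 13` → y = -4
So y = -4

Answer: -4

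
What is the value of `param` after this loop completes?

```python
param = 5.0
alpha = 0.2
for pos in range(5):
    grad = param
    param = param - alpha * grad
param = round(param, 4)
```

Gradient descent: w = 5.0 * (1 - 0.2)^5
`param` takes the values: 5.0 → 4.0 → 3.2 → 2.56 → 2.048 → 1.6384

Answer: 1.6384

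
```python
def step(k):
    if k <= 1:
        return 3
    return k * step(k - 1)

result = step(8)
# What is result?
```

step(8) = 8 * 7 * 6 * 5 * 4 * 3 * 2 * 3 = 120960

Answer: 120960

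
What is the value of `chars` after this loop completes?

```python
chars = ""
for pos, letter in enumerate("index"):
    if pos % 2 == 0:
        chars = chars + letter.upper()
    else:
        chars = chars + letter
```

Uppercase even positions in 'index'
`chars` takes the values: "" → "I" → "In" → "InD" → "InDe" → "InDeX"

Answer: "InDeX"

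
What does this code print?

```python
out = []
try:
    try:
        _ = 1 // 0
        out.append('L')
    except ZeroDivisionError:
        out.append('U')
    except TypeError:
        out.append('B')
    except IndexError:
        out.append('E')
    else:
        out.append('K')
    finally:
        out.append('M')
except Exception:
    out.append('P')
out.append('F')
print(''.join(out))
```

Execution trace: 'U' (inner except ZeroDivisionError) → 'M' (inner finally) → 'F' (after the try/except). Output: UMF

Answer: UMF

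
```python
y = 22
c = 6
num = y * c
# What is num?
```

Trace:
`y = 22` → y = 22
`c = 6` → c = 6
`num = y * c` → num = 132
So num = 132

Answer: 132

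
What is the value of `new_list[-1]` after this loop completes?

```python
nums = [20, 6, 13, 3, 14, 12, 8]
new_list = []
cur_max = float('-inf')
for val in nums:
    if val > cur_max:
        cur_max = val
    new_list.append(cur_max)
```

Running max ends at 20
`new_list` takes the values: [] → [20] → [20, 20] → [20, 20, 20] → [20, 20, 20, 20] → [20, 20, 20, 20, 20] → [20, 20, 20, 20, 20, 20] → [20, 20, 20, 20, 20, 20, 20]
So `new_list[-1]` = 20

Answer: 20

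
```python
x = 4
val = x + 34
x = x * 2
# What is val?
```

Trace:
`x = 4` → x = 4
`val = x + 34` → val = 38
`x = x * 2` → x = 8
So val = 38

Answer: 38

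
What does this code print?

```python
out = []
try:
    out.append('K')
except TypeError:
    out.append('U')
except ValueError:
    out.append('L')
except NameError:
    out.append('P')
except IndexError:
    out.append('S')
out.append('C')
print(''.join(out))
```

Execution trace: 'K' (try body, no exception) → 'C' (after the try/except). Output: KC

Answer: KC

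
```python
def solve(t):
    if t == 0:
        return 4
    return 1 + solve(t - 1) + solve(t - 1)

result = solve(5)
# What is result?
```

solve(t) = 1 + 2·solve(t-1), solve(0)=4. Closed form: (4+1)·2^5 - 1 = 159.

Answer: 159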